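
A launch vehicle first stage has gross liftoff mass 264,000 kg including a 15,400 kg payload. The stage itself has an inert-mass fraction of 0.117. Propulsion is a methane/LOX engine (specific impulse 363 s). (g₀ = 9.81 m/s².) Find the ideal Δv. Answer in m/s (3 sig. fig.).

Stage wet mass = m₀ − payload = 264,000 − 15,400 = 248,600 kg.
Stage dry mass = ε × stage wet mass = 0.117 × 248,600 = 29,086.2 kg.
Burnout mass m_f = stage dry + payload = 29,086.2 + 15,400 = 44,486.2 kg.
v_e = Isp · g₀ = 363 × 9.81 = 3561.0 m/s.
From the ideal rocket equation, Δv = v_e · ln(264,000/44,486.2) = 3561.0 × ln(5.934) = 3561.0 × 1.7808 ≈ 6341 m/s.

Δv ≈ 6340 m/s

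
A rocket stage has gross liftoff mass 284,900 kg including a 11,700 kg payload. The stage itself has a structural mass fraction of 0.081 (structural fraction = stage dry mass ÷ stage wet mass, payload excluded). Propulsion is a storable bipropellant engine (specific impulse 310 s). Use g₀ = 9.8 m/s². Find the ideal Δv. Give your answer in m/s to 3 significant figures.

Stage wet mass = m₀ − payload = 284,900 − 11,700 = 273,200 kg.
Stage dry mass = ε × stage wet mass = 0.081 × 273,200 = 22,129.2 kg.
Burnout mass m_f = stage dry + payload = 22,129.2 + 11,700 = 33,829.2 kg.
v_e = Isp · g₀ = 310 × 9.8 = 3038.0 m/s.
Rocket equation: Δv = v_e · ln(284,900/33,829.2) = 3038.0 × ln(8.422) = 3038.0 × 2.1308 ≈ 6473 m/s.

Δv ≈ 6470 m/s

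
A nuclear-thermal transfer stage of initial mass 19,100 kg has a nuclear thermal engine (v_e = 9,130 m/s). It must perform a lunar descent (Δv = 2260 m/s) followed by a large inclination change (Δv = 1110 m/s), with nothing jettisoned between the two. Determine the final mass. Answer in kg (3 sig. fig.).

After the first burn: m = 19100 × exp(−2260/9130.0) = 19100 × 0.78072 = 14,911.8 kg.
After the second burn: m = 14,911.8 × exp(−1110/9130.0) = 14,911.8 × 0.88552 = 13,204.7 kg.

final mass ≈ 13200 kg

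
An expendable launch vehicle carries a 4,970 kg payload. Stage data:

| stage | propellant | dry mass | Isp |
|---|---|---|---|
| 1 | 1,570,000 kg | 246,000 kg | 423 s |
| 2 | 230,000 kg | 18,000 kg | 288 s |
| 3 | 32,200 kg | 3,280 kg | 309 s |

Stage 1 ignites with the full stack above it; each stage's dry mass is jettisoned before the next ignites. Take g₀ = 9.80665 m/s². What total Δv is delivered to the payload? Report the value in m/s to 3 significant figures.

Δv ≈ 15000 m/s

Ignition mass of stage 1 = 1,570,000+246,000 + 230,000+18,000 + 32,200+3,280 + 4,970 = 2,104,450 kg.
Stage 1: m₀ = 2,104,450 kg, m_f = 2,104,450 − 1,570,000 = 534,450 kg; Δv = 423×9.80665×ln(3.938) = 4148.2×1.3706 ≈ 5685 m/s.
Stage 2: m₀ = 288,450 kg, m_f = 288,450 − 230,000 = 58,450 kg; Δv = 288×9.80665×ln(4.935) = 2824.3×1.5964 ≈ 4509 m/s.
Stage 3: m₀ = 40,450 kg, m_f = 40,450 − 32,200 = 8,250 kg; Δv = 309×9.80665×ln(4.903) = 3030.3×1.5899 ≈ 4818 m/s.
Total Δv = 5685 + 4509 + 4818 = 15012 m/s.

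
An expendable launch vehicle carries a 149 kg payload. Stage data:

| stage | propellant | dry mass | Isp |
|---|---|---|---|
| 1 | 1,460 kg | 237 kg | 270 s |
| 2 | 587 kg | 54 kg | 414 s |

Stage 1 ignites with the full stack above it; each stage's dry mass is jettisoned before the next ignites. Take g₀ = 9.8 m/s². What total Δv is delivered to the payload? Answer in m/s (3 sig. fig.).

Ignition mass of stage 1 = 1,460+237 + 587+54 + 149 = 2,487 kg.
Stage 1: m₀ = 2,487 kg, m_f = 2,487 − 1,460 = 1,027 kg; Δv = 270×9.8×ln(2.422) = 2646.0×0.8844 ≈ 2340 m/s.
Stage 2: m₀ = 790 kg, m_f = 790 − 587 = 203 kg; Δv = 414×9.8×ln(3.892) = 4057.2×1.3588 ≈ 5513 m/s.
Total Δv = 2340 + 5513 = 7853 m/s.

Δv ≈ 7850 m/s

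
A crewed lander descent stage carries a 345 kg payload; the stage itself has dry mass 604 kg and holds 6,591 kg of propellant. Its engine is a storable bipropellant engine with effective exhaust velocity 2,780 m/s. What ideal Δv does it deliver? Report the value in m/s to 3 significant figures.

m₀ = payload + dry + propellant = 345 + 604 + 6,591 = 7,540 kg.
m_f = payload + dry = 345 + 604 = 949 kg.
From the ideal rocket equation, Δv = v_e · ln(m₀/m_f) = 2780.0 × ln(7.945) = 2780.0 × 2.0726 ≈ 5761.7 m/s.

Δv ≈ 5760 m/s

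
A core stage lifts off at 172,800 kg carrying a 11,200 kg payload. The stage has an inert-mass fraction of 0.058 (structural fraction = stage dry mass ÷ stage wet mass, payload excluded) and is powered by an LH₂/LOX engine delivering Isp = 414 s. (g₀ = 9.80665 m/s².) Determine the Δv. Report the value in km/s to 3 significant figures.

Stage wet mass = m₀ − payload = 172,800 − 11,200 = 161,600 kg.
Stage dry mass = ε × stage wet mass = 0.058 × 161,600 = 9,372.8 kg.
Burnout mass m_f = stage dry + payload = 9,372.8 + 11,200 = 20,572.8 kg.
v_e = Isp · g₀ = 414 × 9.80665 = 4060.0 m/s.
By the Tsiolkovsky rocket equation, Δv = v_e · ln(172,800/20,572.8) = 4060.0 × ln(8.399) = 4060.0 × 2.1282 ≈ 8640 m/s.

Δv ≈ 8.64 km/s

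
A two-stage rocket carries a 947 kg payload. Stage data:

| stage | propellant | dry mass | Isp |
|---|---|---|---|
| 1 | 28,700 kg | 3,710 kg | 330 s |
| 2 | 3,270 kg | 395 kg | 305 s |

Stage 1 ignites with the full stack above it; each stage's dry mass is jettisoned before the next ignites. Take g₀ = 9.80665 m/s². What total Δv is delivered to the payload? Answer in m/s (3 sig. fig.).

Ignition mass of stage 1 = 28,700+3,710 + 3,270+395 + 947 = 37,022 kg.
Stage 1: m₀ = 37,022 kg, m_f = 37,022 − 28,700 = 8,322 kg; Δv = 330×9.80665×ln(4.449) = 3236.2×1.4926 ≈ 4830 m/s.
Stage 2: m₀ = 4,612 kg, m_f = 4,612 − 3,270 = 1,342 kg; Δv = 305×9.80665×ln(3.437) = 2991.0×1.2345 ≈ 3692 m/s.
Total Δv = 4830 + 3692 = 8522 m/s.

Δv ≈ 8520 m/s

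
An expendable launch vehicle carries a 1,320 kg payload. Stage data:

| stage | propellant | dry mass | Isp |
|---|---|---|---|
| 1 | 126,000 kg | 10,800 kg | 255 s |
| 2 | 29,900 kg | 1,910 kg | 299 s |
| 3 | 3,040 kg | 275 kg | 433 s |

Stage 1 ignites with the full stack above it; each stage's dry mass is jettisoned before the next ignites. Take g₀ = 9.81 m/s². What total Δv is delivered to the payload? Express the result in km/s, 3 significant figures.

Δv ≈ 12.8 km/s

Ignition mass of stage 1 = 126,000+10,800 + 29,900+1,910 + 3,040+275 + 1,320 = 173,245 kg.
Stage 1: m₀ = 173,245 kg, m_f = 173,245 − 126,000 = 47,245 kg; Δv = 255×9.81×ln(3.667) = 2501.6×1.2994 ≈ 3250 m/s.
Stage 2: m₀ = 36,445 kg, m_f = 36,445 − 29,900 = 6,545 kg; Δv = 299×9.81×ln(5.568) = 2933.2×1.7171 ≈ 5037 m/s.
Stage 3: m₀ = 4,635 kg, m_f = 4,635 − 3,040 = 1,595 kg; Δv = 433×9.81×ln(2.906) = 4247.7×1.0668 ≈ 4531 m/s.
Total Δv = 3250 + 5037 + 4531 = 12818 m/s.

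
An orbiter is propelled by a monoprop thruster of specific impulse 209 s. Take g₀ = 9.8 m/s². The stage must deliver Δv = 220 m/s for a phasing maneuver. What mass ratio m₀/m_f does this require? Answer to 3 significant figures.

mass ratio ≈ 1.11

v_e = Isp · g₀ = 209 × 9.8 = 2048.2 m/s.
From the ideal rocket equation, m₀/m_f = exp(Δv / v_e) = exp(220 / 2048.2) = exp(0.1074) = 1.1134.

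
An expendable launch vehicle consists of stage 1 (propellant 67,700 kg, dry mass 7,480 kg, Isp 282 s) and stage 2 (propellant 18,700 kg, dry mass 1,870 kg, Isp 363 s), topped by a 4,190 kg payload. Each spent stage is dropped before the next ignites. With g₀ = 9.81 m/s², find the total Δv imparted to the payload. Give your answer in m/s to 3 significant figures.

Δv ≈ 8140 m/s

Ignition mass of stage 1 = 67,700+7,480 + 18,700+1,870 + 4,190 = 99,940 kg.
Stage 1: m₀ = 99,940 kg, m_f = 99,940 − 67,700 = 32,240 kg; Δv = 282×9.81×ln(3.1) = 2766.4×1.1314 ≈ 3130 m/s.
Stage 2: m₀ = 24,760 kg, m_f = 24,760 − 18,700 = 6,060 kg; Δv = 363×9.81×ln(4.086) = 3561.0×1.4075 ≈ 5012 m/s.
Total Δv = 3130 + 5012 = 8142 m/s.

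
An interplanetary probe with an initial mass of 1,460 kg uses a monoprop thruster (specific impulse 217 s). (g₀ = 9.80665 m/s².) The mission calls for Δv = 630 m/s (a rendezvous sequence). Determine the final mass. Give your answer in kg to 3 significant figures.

final mass ≈ 1090 kg

v_e = Isp · g₀ = 217 × 9.80665 = 2128.0 m/s.
From the ideal rocket equation, m₀/m_f = exp(Δv / v_e) = exp(630 / 2128.0) = exp(0.2960) = 1.3445.
m_f = m₀ / 1.3445 = 1,460 / 1.3445 = 1,085.91 kg.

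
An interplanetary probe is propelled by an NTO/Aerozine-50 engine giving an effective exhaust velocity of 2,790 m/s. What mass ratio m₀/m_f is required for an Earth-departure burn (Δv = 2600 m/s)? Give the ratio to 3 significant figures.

By the Tsiolkovsky rocket equation, m₀/m_f = exp(Δv / v_e) = exp(2600 / 2790.0) = exp(0.9319) = 2.5393.

mass ratio ≈ 2.54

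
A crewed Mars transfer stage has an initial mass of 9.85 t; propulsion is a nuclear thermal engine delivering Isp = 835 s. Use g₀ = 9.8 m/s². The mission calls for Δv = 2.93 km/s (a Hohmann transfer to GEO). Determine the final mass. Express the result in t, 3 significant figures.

v_e = Isp · g₀ = 835 × 9.8 = 8183.0 m/s.
Rocket equation: m₀/m_f = exp(Δv / v_e) = exp(2930 / 8183.0) = exp(0.3581) = 1.4306.
m_f = m₀ / 1.4306 = 9.85 / 1.4306 = 6.88522 t.

final mass ≈ 6.89 t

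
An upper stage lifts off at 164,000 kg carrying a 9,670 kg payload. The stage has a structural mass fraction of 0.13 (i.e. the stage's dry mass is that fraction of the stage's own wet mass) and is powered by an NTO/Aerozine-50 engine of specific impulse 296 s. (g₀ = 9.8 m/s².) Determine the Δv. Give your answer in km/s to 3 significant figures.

Δv ≈ 4.95 km/s

Stage wet mass = m₀ − payload = 164,000 − 9,670 = 154,330 kg.
Stage dry mass = ε × stage wet mass = 0.13 × 154,330 = 20,062.9 kg.
Burnout mass m_f = stage dry + payload = 20,062.9 + 9,670 = 29,732.9 kg.
v_e = Isp · g₀ = 296 × 9.8 = 2900.8 m/s.
Rocket equation: Δv = v_e · ln(164,000/29,732.9) = 2900.8 × ln(5.516) = 2900.8 × 1.7076 ≈ 4953 m/s.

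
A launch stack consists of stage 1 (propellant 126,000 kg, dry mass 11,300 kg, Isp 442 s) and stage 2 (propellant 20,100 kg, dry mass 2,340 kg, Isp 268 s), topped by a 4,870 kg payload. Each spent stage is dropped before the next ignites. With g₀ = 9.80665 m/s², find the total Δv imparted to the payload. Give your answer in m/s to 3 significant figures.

Δv ≈ 9790 m/s

Ignition mass of stage 1 = 126,000+11,300 + 20,100+2,340 + 4,870 = 164,610 kg.
Stage 1: m₀ = 164,610 kg, m_f = 164,610 − 126,000 = 38,610 kg; Δv = 442×9.80665×ln(4.263) = 4334.5×1.4501 ≈ 6285 m/s.
Stage 2: m₀ = 27,310 kg, m_f = 27,310 − 20,100 = 7,210 kg; Δv = 268×9.80665×ln(3.788) = 2628.2×1.3318 ≈ 3500 m/s.
Total Δv = 6285 + 3500 = 9785 m/s.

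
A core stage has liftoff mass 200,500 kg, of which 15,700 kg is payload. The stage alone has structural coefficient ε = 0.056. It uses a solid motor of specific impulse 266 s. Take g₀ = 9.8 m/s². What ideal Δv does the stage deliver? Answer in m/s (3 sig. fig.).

Stage wet mass = m₀ − payload = 200,500 − 15,700 = 184,800 kg.
Stage dry mass = ε × stage wet mass = 0.056 × 184,800 = 10,348.8 kg.
Burnout mass m_f = stage dry + payload = 10,348.8 + 15,700 = 26,048.8 kg.
v_e = Isp · g₀ = 266 × 9.8 = 2606.8 m/s.
Using Δv = v_e ln(m₀/m_f): Δv = v_e · ln(200,500/26,048.8) = 2606.8 × ln(7.697) = 2606.8 × 2.0408 ≈ 5320 m/s.

Δv ≈ 5320 m/s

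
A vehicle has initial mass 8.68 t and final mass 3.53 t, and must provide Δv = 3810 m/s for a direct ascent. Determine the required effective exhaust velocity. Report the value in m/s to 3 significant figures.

ln(m₀/m_f) = ln(8680/3530) = ln(2.459) = 0.8997.
By the Tsiolkovsky rocket equation, v_e = Δv / ln(m₀/m_f) = 3810 / 0.8997 = 4234.6 m/s.

v_e ≈ 4230 m/s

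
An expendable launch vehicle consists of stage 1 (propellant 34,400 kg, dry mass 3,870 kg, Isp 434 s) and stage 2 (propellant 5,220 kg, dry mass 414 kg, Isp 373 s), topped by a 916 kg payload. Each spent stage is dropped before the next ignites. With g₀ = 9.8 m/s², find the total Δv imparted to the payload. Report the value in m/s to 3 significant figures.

Δv ≈ 12000 m/s

Ignition mass of stage 1 = 34,400+3,870 + 5,220+414 + 916 = 44,820 kg.
Stage 1: m₀ = 44,820 kg, m_f = 44,820 − 34,400 = 10,420 kg; Δv = 434×9.8×ln(4.301) = 4253.2×1.4589 ≈ 6205 m/s.
Stage 2: m₀ = 6,550 kg, m_f = 6,550 − 5,220 = 1,330 kg; Δv = 373×9.8×ln(4.925) = 3655.4×1.5943 ≈ 5828 m/s.
Total Δv = 6205 + 5828 = 12033 m/s.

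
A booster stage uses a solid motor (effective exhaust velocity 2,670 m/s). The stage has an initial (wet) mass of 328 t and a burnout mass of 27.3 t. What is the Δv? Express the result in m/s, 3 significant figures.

Δv ≈ 6640 m/s

Δv = v_e · ln(m₀/m_f) = 2670.0 × ln(12.01) = 2670.0 × 2.4861 ≈ 6638.0 m/s.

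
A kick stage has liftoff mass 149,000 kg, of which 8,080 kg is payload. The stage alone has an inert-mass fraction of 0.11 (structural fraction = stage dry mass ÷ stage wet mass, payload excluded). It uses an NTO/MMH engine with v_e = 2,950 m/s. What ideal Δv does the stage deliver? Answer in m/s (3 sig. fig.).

Stage wet mass = m₀ − payload = 149,000 − 8,080 = 140,920 kg.
Stage dry mass = ε × stage wet mass = 0.11 × 140,920 = 15,501.2 kg.
Burnout mass m_f = stage dry + payload = 15,501.2 + 8,080 = 23,581.2 kg.
Δv = v_e · ln(149,000/23,581.2) = 2950.0 × ln(6.319) = 2950.0 × 1.8435 ≈ 5438 m/s.

Δv ≈ 5440 m/s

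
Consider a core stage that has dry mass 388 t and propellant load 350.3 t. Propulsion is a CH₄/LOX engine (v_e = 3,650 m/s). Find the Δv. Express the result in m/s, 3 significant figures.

Δv ≈ 2350 m/s

m₀ = m_dry + m_prop = 388 + 350.3 = 738.3 t.
Δv = v_e · ln(m₀/m_f) = 3650.0 × ln(1.903) = 3650.0 × 0.6433 ≈ 2348.2 m/s.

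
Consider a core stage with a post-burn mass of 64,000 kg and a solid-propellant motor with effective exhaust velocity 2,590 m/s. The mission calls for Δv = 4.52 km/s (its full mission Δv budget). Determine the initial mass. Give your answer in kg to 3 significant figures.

initial mass ≈ 367000 kg

m₀/m_f = exp(Δv / v_e) = exp(4520 / 2590.0) = exp(1.7452) = 5.7269.
m₀ = m_f × 5.7269 = 64,000 × 5.7269 = 366,522 kg.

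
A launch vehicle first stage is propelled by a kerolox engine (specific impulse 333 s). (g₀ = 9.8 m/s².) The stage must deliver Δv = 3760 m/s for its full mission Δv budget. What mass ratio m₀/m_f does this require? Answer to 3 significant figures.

v_e = Isp · g₀ = 333 × 9.8 = 3263.4 m/s.
m₀/m_f = exp(Δv / v_e) = exp(3760 / 3263.4) = exp(1.1522) = 3.1651.

mass ratio ≈ 3.17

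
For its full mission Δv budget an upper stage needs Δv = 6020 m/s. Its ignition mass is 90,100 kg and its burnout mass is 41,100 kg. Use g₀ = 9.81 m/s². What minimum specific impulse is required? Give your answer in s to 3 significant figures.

Isp ≈ 782 s

ln(m₀/m_f) = ln(90100/41100) = ln(2.192) = 0.7849.
v_e = Δv / ln(m₀/m_f) = 6020 / 0.7849 = 7669.6 m/s.
Isp = v_e / g₀ = 7669.6 / 9.81 = 781.8 s.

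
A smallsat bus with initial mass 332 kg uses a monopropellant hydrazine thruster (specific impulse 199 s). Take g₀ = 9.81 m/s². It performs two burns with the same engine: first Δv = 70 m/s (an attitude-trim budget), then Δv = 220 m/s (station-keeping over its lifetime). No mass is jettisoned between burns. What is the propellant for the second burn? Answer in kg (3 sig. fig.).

propellant for the second burn ≈ 34.1 kg

v_e = Isp · g₀ = 199 × 9.81 = 1952.2 m/s.
After the first burn: m = 332 × exp(−70/1952.2) = 332 × 0.96478 = 320.307 kg.
After the second burn: m = 320.307 × exp(−220/1952.2) = 320.307 × 0.89342 = 286.169 kg.
Second-burn propellant = 320.307 − 286.169 = 34.138 kg.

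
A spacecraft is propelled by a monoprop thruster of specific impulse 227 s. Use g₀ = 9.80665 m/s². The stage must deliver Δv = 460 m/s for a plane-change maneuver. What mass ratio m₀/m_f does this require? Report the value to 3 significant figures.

v_e = Isp · g₀ = 227 × 9.80665 = 2226.1 m/s.
m₀/m_f = exp(Δv / v_e) = exp(460 / 2226.1) = exp(0.2066) = 1.2295.

mass ratio ≈ 1.23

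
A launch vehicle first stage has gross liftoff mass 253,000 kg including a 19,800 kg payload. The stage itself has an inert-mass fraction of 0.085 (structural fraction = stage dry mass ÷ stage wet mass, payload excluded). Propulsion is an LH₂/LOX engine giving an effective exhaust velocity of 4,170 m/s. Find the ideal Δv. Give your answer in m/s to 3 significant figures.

Stage wet mass = m₀ − payload = 253,000 − 19,800 = 233,200 kg.
Stage dry mass = ε × stage wet mass = 0.085 × 233,200 = 19,822 kg.
Burnout mass m_f = stage dry + payload = 19,822 + 19,800 = 39,622 kg.
Δv = v_e · ln(253,000/39,622) = 4170.0 × ln(6.385) = 4170.0 × 1.8540 ≈ 7731 m/s.

Δv ≈ 7730 m/s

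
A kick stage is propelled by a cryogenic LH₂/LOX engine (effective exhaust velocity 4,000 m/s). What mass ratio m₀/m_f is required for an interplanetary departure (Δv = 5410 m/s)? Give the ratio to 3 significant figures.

mass ratio ≈ 3.87

From the ideal rocket equation, m₀/m_f = exp(Δv / v_e) = exp(5410 / 4000.0) = exp(1.3525) = 3.8671.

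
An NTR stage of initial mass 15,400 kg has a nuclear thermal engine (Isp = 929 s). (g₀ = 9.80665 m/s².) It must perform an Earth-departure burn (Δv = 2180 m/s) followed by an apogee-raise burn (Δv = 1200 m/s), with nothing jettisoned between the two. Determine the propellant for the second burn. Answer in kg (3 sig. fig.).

propellant for the second burn ≈ 1500 kg

v_e = Isp · g₀ = 929 × 9.80665 = 9110.4 m/s.
After the first burn: m = 15400 × exp(−2180/9110.4) = 15400 × 0.78719 = 12,122.7 kg.
After the second burn: m = 12,122.7 × exp(−1200/9110.4) = 12,122.7 × 0.87659 = 10,626.6 kg.
Second-burn propellant = 12,122.7 − 10,626.6 = 1,496.1 kg.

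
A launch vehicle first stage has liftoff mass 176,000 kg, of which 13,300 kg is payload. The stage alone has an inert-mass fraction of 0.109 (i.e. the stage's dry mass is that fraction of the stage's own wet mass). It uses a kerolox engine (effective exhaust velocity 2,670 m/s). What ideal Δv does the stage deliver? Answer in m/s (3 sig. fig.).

Δv ≈ 4630 m/s

Stage wet mass = m₀ − payload = 176,000 − 13,300 = 162,700 kg.
Stage dry mass = ε × stage wet mass = 0.109 × 162,700 = 17,734.3 kg.
Burnout mass m_f = stage dry + payload = 17,734.3 + 13,300 = 31,034.3 kg.
Δv = v_e · ln(176,000/31,034.3) = 2670.0 × ln(5.671) = 2670.0 × 1.7354 ≈ 4633 m/s.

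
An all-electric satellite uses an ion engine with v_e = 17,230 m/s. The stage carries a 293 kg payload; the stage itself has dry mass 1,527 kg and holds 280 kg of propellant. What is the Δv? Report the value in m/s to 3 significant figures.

Δv ≈ 2470 m/s

m₀ = payload + dry + propellant = 293 + 1,527 + 280 = 2,100 kg.
m_f = payload + dry = 293 + 1,527 = 1,820 kg.
By the Tsiolkovsky rocket equation, Δv = v_e · ln(m₀/m_f) = 17230.0 × ln(1.154) = 17230.0 × 0.1431 ≈ 2465.6 m/s.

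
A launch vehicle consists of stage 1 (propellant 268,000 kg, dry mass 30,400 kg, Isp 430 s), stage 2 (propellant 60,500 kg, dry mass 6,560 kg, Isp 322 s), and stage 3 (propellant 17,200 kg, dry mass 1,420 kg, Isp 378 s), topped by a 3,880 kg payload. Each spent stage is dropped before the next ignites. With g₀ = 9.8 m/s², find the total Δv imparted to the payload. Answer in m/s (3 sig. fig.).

Ignition mass of stage 1 = 268,000+30,400 + 60,500+6,560 + 17,200+1,420 + 3,880 = 387,960 kg.
Stage 1: m₀ = 387,960 kg, m_f = 387,960 − 268,000 = 119,960 kg; Δv = 430×9.8×ln(3.234) = 4214.0×1.1737 ≈ 4946 m/s.
Stage 2: m₀ = 89,560 kg, m_f = 89,560 − 60,500 = 29,060 kg; Δv = 322×9.8×ln(3.082) = 3155.6×1.1255 ≈ 3552 m/s.
Stage 3: m₀ = 22,500 kg, m_f = 22,500 − 17,200 = 5,300 kg; Δv = 378×9.8×ln(4.245) = 3704.4×1.4458 ≈ 5356 m/s.
Total Δv = 4946 + 3552 + 5356 = 13854 m/s.

Δv ≈ 13900 m/s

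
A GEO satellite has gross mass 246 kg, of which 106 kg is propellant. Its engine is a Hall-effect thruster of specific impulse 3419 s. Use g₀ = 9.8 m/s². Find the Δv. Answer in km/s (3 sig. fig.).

Δv ≈ 18.9 km/s

v_e = Isp · g₀ = 3419 × 9.8 = 33506.2 m/s.
m_f = m₀ − m_prop = 246 − 106 = 140 kg.
Δv = v_e · ln(m₀/m_f) = 33506.2 × ln(1.757) = 33506.2 × 0.5637 ≈ 18887.1 m/s.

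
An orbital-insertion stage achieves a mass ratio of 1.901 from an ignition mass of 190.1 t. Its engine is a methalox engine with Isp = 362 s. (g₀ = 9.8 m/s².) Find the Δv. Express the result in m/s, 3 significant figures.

v_e = Isp · g₀ = 362 × 9.8 = 3547.6 m/s.
Δv = v_e · ln(1.901) = 3547.6 × 0.6424 ≈ 2278.9 m/s.

Δv ≈ 2280 m/s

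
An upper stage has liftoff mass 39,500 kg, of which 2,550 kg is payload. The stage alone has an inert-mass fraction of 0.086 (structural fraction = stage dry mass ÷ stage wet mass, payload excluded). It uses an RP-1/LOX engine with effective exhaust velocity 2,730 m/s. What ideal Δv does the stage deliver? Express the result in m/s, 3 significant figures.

Stage wet mass = m₀ − payload = 39,500 − 2,550 = 36,950 kg.
Stage dry mass = ε × stage wet mass = 0.086 × 36,950 = 3,177.7 kg.
Burnout mass m_f = stage dry + payload = 3,177.7 + 2,550 = 5,727.7 kg.
From the ideal rocket equation, Δv = v_e · ln(39,500/5,727.7) = 2730.0 × ln(6.896) = 2730.0 × 1.9310 ≈ 5272 m/s.

Δv ≈ 5270 m/s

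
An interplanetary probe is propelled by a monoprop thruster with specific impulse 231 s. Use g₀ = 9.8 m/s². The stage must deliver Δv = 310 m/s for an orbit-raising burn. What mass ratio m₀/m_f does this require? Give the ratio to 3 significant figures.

mass ratio ≈ 1.15

v_e = Isp · g₀ = 231 × 9.8 = 2263.8 m/s.
m₀/m_f = exp(Δv / v_e) = exp(310 / 2263.8) = exp(0.1369) = 1.1468.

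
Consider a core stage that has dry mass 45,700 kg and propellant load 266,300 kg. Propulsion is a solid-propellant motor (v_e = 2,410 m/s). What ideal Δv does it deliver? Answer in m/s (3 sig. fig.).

m₀ = m_dry + m_prop = 45,700 + 266,300 = 312,000 kg.
Δv = v_e · ln(m₀/m_f) = 2410.0 × ln(6.827) = 2410.0 × 1.9209 ≈ 4629.4 m/s.

Δv ≈ 4630 m/s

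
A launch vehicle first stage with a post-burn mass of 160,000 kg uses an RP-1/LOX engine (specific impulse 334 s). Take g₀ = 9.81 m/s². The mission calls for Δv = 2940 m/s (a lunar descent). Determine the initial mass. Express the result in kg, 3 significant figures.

initial mass ≈ 392000 kg

v_e = Isp · g₀ = 334 × 9.81 = 3276.5 m/s.
Rocket equation: m₀/m_f = exp(Δv / v_e) = exp(2940 / 3276.5) = exp(0.8973) = 2.4529.
m₀ = m_f × 2.4529 = 160,000 × 2.4529 = 392,464 kg.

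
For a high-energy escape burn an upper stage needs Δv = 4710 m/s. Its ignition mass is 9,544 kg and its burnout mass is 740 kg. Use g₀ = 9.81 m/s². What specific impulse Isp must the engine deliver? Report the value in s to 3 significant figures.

ln(m₀/m_f) = ln(9544/740) = ln(12.9) = 2.5570.
v_e = Δv / ln(m₀/m_f) = 4710 / 2.5570 = 1842.0 m/s.
Isp = v_e / g₀ = 1842.0 / 9.81 = 187.8 s.

Isp ≈ 188 s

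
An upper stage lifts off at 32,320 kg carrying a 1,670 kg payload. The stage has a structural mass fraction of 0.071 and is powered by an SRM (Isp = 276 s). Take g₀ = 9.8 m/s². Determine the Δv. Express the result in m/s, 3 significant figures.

Stage wet mass = m₀ − payload = 32,320 − 1,670 = 30,650 kg.
Stage dry mass = ε × stage wet mass = 0.071 × 30,650 = 2,176.15 kg.
Burnout mass m_f = stage dry + payload = 2,176.15 + 1,670 = 3,846.15 kg.
v_e = Isp · g₀ = 276 × 9.8 = 2704.8 m/s.
From the ideal rocket equation, Δv = v_e · ln(32,320/3,846.15) = 2704.8 × ln(8.403) = 2704.8 × 2.1286 ≈ 5757 m/s.

Δv ≈ 5760 m/s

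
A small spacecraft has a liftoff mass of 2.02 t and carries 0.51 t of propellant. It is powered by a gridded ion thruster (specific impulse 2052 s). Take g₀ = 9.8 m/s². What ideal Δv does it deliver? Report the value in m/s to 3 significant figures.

Δv ≈ 5850 m/s

v_e = Isp · g₀ = 2052 × 9.8 = 20109.6 m/s.
m_f = m₀ − m_prop = 2.02 − 0.51 = 1.51 t.
Rocket equation: Δv = v_e · ln(m₀/m_f) = 20109.6 × ln(1.338) = 20109.6 × 0.2910 ≈ 5851.6 m/s.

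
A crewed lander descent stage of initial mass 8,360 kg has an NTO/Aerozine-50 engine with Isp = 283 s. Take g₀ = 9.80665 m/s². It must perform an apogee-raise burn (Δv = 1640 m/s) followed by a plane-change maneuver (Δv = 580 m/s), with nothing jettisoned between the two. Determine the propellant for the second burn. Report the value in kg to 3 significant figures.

v_e = Isp · g₀ = 283 × 9.80665 = 2775.3 m/s.
After the first burn: m = 8360 × exp(−1640/2775.3) = 8360 × 0.55381 = 4,629.85 kg.
After the second burn: m = 4,629.85 × exp(−580/2775.3) = 4,629.85 × 0.81141 = 3,756.71 kg.
Second-burn propellant = 4,629.85 − 3,756.71 = 873.14 kg.

propellant for the second burn ≈ 873 kg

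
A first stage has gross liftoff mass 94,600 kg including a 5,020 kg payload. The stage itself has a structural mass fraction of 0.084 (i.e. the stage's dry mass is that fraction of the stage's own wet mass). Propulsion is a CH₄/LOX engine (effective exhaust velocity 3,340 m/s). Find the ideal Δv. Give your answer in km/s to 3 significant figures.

Stage wet mass = m₀ − payload = 94,600 − 5,020 = 89,580 kg.
Stage dry mass = ε × stage wet mass = 0.084 × 89,580 = 7,524.72 kg.
Burnout mass m_f = stage dry + payload = 7,524.72 + 5,020 = 12,544.72 kg.
From the ideal rocket equation, Δv = v_e · ln(94,600/12,544.72) = 3340.0 × ln(7.541) = 3340.0 × 2.0204 ≈ 6748 m/s.

Δv ≈ 6.75 km/s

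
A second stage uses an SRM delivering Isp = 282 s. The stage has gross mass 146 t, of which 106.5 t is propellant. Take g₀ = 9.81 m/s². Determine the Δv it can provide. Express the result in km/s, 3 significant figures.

v_e = Isp · g₀ = 282 × 9.81 = 2766.4 m/s.
m_f = m₀ − m_prop = 146 − 106.5 = 39.5 t.
Δv = v_e · ln(m₀/m_f) = 2766.4 × ln(3.696) = 2766.4 × 1.3073 ≈ 3616.6 m/s.

Δv ≈ 3.62 km/s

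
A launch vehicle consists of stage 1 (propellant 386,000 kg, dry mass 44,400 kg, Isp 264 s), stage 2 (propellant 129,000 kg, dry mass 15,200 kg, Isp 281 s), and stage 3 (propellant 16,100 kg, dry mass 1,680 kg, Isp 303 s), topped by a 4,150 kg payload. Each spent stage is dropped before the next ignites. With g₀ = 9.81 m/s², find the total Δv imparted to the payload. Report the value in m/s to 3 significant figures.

Ignition mass of stage 1 = 386,000+44,400 + 129,000+15,200 + 16,100+1,680 + 4,150 = 596,530 kg.
Stage 1: m₀ = 596,530 kg, m_f = 596,530 − 386,000 = 210,530 kg; Δv = 264×9.81×ln(2.833) = 2589.8×1.0415 ≈ 2697 m/s.
Stage 2: m₀ = 166,130 kg, m_f = 166,130 − 129,000 = 37,130 kg; Δv = 281×9.81×ln(4.474) = 2756.6×1.4983 ≈ 4130 m/s.
Stage 3: m₀ = 21,930 kg, m_f = 21,930 − 16,100 = 5,830 kg; Δv = 303×9.81×ln(3.762) = 2972.4×1.3248 ≈ 3938 m/s.
Total Δv = 2697 + 4130 + 3938 = 10765 m/s.

Δv ≈ 10800 m/s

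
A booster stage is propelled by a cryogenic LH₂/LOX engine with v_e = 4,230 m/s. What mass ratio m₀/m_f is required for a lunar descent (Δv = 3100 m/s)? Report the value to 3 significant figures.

mass ratio ≈ 2.08

Rocket equation: m₀/m_f = exp(Δv / v_e) = exp(3100 / 4230.0) = exp(0.7329) = 2.0810.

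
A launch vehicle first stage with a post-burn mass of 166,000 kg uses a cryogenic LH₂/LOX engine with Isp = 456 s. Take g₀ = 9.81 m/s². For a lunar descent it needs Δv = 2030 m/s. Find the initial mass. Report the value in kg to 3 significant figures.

initial mass ≈ 261000 kg

v_e = Isp · g₀ = 456 × 9.81 = 4473.4 m/s.
From the ideal rocket equation, m₀/m_f = exp(Δv / v_e) = exp(2030 / 4473.4) = exp(0.4538) = 1.5743.
m₀ = m_f × 1.5743 = 166,000 × 1.5743 = 261,334 kg.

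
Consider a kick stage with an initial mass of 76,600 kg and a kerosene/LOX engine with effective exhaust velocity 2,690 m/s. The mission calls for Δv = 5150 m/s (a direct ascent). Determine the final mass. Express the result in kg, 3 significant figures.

m₀/m_f = exp(Δv / v_e) = exp(5150 / 2690.0) = exp(1.9145) = 6.7835.
m_f = m₀ / 6.7835 = 76,600 / 6.7835 = 11,292.1 kg.

final mass ≈ 11300 kg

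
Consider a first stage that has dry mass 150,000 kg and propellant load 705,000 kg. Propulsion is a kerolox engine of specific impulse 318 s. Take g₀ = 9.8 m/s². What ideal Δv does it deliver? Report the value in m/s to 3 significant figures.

Δv ≈ 5420 m/s

v_e = Isp · g₀ = 318 × 9.8 = 3116.4 m/s.
m₀ = m_dry + m_prop = 150,000 + 705,000 = 855,000 kg.
From the ideal rocket equation, Δv = v_e · ln(m₀/m_f) = 3116.4 × ln(5.7) = 3116.4 × 1.7405 ≈ 5424.0 m/s.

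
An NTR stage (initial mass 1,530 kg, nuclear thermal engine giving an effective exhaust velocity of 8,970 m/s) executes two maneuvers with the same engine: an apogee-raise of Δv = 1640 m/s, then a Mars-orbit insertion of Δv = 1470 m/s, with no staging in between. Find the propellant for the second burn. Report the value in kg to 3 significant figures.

propellant for the second burn ≈ 193 kg

After the first burn: m = 1530 × exp(−1640/8970.0) = 1530 × 0.83291 = 1,274.35 kg.
After the second burn: m = 1,274.35 × exp(−1470/8970.0) = 1,274.35 × 0.84884 = 1,081.72 kg.
Second-burn propellant = 1,274.35 − 1,081.72 = 192.63 kg.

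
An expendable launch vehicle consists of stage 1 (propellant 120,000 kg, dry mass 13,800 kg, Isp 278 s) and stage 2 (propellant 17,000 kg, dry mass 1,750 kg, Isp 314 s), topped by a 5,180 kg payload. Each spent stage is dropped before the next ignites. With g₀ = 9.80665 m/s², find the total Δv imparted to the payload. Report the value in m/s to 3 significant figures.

Δv ≈ 7720 m/s

Ignition mass of stage 1 = 120,000+13,800 + 17,000+1,750 + 5,180 = 157,730 kg.
Stage 1: m₀ = 157,730 kg, m_f = 157,730 − 120,000 = 37,730 kg; Δv = 278×9.80665×ln(4.18) = 2726.2×1.4304 ≈ 3900 m/s.
Stage 2: m₀ = 23,930 kg, m_f = 23,930 − 17,000 = 6,930 kg; Δv = 314×9.80665×ln(3.453) = 3079.3×1.2393 ≈ 3816 m/s.
Total Δv = 3900 + 3816 = 7716 m/s.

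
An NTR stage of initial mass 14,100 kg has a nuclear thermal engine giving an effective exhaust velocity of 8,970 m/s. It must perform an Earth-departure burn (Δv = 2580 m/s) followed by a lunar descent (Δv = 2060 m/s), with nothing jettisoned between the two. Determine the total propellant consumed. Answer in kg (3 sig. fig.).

total propellant consumed ≈ 5690 kg

After the first burn: m = 14100 × exp(−2580/8970.0) = 14100 × 0.75004 = 10,575.6 kg.
After the second burn: m = 10,575.6 × exp(−2060/8970.0) = 10,575.6 × 0.79481 = 8,405.59 kg.
Total propellant = m₀ − m_final = 14100 − 8,405.59 = 5,694.41 kg.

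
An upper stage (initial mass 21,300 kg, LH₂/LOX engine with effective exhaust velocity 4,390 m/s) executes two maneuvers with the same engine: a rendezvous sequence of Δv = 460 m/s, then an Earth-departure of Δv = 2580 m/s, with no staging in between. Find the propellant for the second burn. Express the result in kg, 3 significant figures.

After the first burn: m = 21300 × exp(−460/4390.0) = 21300 × 0.90052 = 19,181.1 kg.
After the second burn: m = 19,181.1 × exp(−2580/4390.0) = 19,181.1 × 0.55560 = 10,657 kg.
Second-burn propellant = 19,181.1 − 10,657 = 8,524.1 kg.

propellant for the second burn ≈ 8520 kg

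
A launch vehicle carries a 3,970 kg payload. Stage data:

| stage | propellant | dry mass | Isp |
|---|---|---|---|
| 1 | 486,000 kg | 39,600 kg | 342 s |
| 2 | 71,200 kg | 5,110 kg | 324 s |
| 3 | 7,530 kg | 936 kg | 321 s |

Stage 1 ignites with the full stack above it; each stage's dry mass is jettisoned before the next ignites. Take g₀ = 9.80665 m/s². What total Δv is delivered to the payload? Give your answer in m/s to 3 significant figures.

Ignition mass of stage 1 = 486,000+39,600 + 71,200+5,110 + 7,530+936 + 3,970 = 614,346 kg.
Stage 1: m₀ = 614,346 kg, m_f = 614,346 − 486,000 = 128,346 kg; Δv = 342×9.80665×ln(4.787) = 3353.9×1.5658 ≈ 5252 m/s.
Stage 2: m₀ = 88,746 kg, m_f = 88,746 − 71,200 = 17,546 kg; Δv = 324×9.80665×ln(5.058) = 3177.4×1.6210 ≈ 5150 m/s.
Stage 3: m₀ = 12,436 kg, m_f = 12,436 − 7,530 = 4,906 kg; Δv = 321×9.80665×ln(2.535) = 3147.9×0.9301 ≈ 2928 m/s.
Total Δv = 5252 + 5150 + 2928 = 13330 m/s.

Δv ≈ 13300 m/s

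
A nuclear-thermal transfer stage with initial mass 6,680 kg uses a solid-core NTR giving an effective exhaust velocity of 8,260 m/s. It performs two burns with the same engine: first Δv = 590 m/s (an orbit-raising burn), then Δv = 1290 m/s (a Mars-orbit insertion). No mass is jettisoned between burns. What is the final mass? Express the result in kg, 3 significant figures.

After the first burn: m = 6680 × exp(−590/8260.0) = 6680 × 0.93106 = 6,219.48 kg.
After the second burn: m = 6,219.48 × exp(−1290/8260.0) = 6,219.48 × 0.85541 = 5,320.21 kg.

final mass ≈ 5320 kg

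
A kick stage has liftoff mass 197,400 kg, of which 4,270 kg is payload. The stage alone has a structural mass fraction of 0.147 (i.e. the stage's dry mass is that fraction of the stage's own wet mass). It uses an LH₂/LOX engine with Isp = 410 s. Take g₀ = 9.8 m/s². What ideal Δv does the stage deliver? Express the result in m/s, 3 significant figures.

Δv ≈ 7230 m/s

Stage wet mass = m₀ − payload = 197,400 − 4,270 = 193,130 kg.
Stage dry mass = ε × stage wet mass = 0.147 × 193,130 = 28,390.1 kg.
Burnout mass m_f = stage dry + payload = 28,390.1 + 4,270 = 32,660.1 kg.
v_e = Isp · g₀ = 410 × 9.8 = 4018.0 m/s.
From the ideal rocket equation, Δv = v_e · ln(197,400/32,660.1) = 4018.0 × ln(6.044) = 4018.0 × 1.7991 ≈ 7229 m/s.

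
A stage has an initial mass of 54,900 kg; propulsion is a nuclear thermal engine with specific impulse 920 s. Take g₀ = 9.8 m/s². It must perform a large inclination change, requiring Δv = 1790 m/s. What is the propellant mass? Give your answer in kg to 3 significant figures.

propellant mass ≈ 9890 kg

v_e = Isp · g₀ = 920 × 9.8 = 9016.0 m/s.
Rocket equation: m₀/m_f = exp(Δv / v_e) = exp(1790 / 9016.0) = exp(0.1985) = 1.2196.
m_f = 54,900 / 1.2196 = 45,014.8 kg, so propellant = m₀ − m_f = 54,900 − 45,014.8 = 9,885.2 kg.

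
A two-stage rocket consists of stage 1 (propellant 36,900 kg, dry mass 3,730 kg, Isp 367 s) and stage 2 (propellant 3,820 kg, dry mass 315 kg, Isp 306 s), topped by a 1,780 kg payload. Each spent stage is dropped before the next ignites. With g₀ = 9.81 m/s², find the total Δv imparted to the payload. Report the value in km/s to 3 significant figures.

Δv ≈ 8.78 km/s

Ignition mass of stage 1 = 36,900+3,730 + 3,820+315 + 1,780 = 46,545 kg.
Stage 1: m₀ = 46,545 kg, m_f = 46,545 − 36,900 = 9,645 kg; Δv = 367×9.81×ln(4.826) = 3600.3×1.5740 ≈ 5667 m/s.
Stage 2: m₀ = 5,915 kg, m_f = 5,915 − 3,820 = 2,095 kg; Δv = 306×9.81×ln(2.823) = 3001.9×1.0379 ≈ 3116 m/s.
Total Δv = 5667 + 3116 = 8783 m/s.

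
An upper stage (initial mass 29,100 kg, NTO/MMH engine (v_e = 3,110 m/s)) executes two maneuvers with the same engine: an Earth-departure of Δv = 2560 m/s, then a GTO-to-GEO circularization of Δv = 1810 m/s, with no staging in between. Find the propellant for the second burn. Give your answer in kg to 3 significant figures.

After the first burn: m = 29100 × exp(−2560/3110.0) = 29100 × 0.43905 = 12,776.4 kg.
After the second burn: m = 12,776.4 × exp(−1810/3110.0) = 12,776.4 × 0.55878 = 7,139.2 kg.
Second-burn propellant = 12,776.4 − 7,139.2 = 5,637.2 kg.

propellant for the second burn ≈ 5640 kg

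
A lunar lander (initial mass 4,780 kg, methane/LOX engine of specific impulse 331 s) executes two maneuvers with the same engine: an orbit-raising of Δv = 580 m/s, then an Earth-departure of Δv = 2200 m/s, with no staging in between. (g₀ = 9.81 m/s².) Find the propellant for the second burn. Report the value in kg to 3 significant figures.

propellant for the second burn ≈ 1970 kg

v_e = Isp · g₀ = 331 × 9.81 = 3247.1 m/s.
After the first burn: m = 4780 × exp(−580/3247.1) = 4780 × 0.83642 = 3,998.09 kg.
After the second burn: m = 3,998.09 × exp(−2200/3247.1) = 3,998.09 × 0.50787 = 2,030.51 kg.
Second-burn propellant = 3,998.09 − 2,030.51 = 1,967.58 kg.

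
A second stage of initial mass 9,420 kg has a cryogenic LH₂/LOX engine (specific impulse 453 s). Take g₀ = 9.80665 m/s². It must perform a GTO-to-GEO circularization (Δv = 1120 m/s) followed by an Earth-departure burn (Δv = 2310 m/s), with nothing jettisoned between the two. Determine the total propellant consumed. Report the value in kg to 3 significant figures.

total propellant consumed ≈ 5070 kg

v_e = Isp · g₀ = 453 × 9.80665 = 4442.4 m/s.
After the first burn: m = 9420 × exp(−1120/4442.4) = 9420 × 0.77716 = 7,320.85 kg.
After the second burn: m = 7,320.85 × exp(−2310/4442.4) = 7,320.85 × 0.59453 = 4,352.46 kg.
Total propellant = m₀ − m_final = 9420 − 4,352.46 = 5,067.54 kg.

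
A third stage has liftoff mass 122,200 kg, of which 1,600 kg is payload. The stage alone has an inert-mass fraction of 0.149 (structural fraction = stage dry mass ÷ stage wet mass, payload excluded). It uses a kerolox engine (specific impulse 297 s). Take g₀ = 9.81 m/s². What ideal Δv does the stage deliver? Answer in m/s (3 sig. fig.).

Δv ≈ 5340 m/s

Stage wet mass = m₀ − payload = 122,200 − 1,600 = 120,600 kg.
Stage dry mass = ε × stage wet mass = 0.149 × 120,600 = 17,969.4 kg.
Burnout mass m_f = stage dry + payload = 17,969.4 + 1,600 = 19,569.4 kg.
v_e = Isp · g₀ = 297 × 9.81 = 2913.6 m/s.
From the ideal rocket equation, Δv = v_e · ln(122,200/19,569.4) = 2913.6 × ln(6.244) = 2913.6 × 1.8317 ≈ 5337 m/s.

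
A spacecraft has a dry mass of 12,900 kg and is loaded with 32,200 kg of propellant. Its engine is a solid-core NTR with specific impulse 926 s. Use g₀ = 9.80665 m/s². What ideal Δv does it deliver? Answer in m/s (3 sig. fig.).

v_e = Isp · g₀ = 926 × 9.80665 = 9081.0 m/s.
m₀ = m_dry + m_prop = 12,900 + 32,200 = 45,100 kg.
From the ideal rocket equation, Δv = v_e · ln(m₀/m_f) = 9081.0 × ln(3.496) = 9081.0 × 1.2517 ≈ 11366.2 m/s.

Δv ≈ 11400 m/s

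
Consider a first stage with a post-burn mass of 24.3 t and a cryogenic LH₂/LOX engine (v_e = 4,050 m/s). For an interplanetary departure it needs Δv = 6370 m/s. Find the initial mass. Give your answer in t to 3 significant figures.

m₀/m_f = exp(Δv / v_e) = exp(6370 / 4050.0) = exp(1.5728) = 4.8203.
m₀ = m_f × 4.8203 = 24.3 × 4.8203 = 117.133 t.

initial mass ≈ 117 t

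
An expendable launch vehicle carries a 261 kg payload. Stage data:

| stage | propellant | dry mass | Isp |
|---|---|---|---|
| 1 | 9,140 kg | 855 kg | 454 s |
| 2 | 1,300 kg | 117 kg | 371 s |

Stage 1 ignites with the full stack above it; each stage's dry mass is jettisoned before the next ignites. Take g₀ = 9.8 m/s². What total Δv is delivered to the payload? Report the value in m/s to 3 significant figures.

Δv ≈ 12200 m/s

Ignition mass of stage 1 = 9,140+855 + 1,300+117 + 261 = 11,673 kg.
Stage 1: m₀ = 11,673 kg, m_f = 11,673 − 9,140 = 2,533 kg; Δv = 454×9.8×ln(4.608) = 4449.2×1.5279 ≈ 6798 m/s.
Stage 2: m₀ = 1,678 kg, m_f = 1,678 − 1,300 = 378 kg; Δv = 371×9.8×ln(4.439) = 3635.8×1.4905 ≈ 5419 m/s.
Total Δv = 6798 + 5419 = 12217 m/s.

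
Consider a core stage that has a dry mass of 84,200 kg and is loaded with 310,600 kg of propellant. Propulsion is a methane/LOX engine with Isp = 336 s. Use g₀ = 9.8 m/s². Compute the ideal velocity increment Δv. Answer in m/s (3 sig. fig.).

Δv ≈ 5090 m/s

v_e = Isp · g₀ = 336 × 9.8 = 3292.8 m/s.
m₀ = m_dry + m_prop = 84,200 + 310,600 = 394,800 kg.
Using Δv = v_e ln(m₀/m_f): Δv = v_e · ln(m₀/m_f) = 3292.8 × ln(4.689) = 3292.8 × 1.5452 ≈ 5088.0 m/s.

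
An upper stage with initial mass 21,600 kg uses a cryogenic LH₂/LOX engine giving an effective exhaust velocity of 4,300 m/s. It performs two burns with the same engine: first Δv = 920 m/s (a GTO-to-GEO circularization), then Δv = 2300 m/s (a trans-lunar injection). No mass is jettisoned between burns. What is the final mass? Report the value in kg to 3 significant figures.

After the first burn: m = 21600 × exp(−920/4300.0) = 21600 × 0.80739 = 17,439.6 kg.
After the second burn: m = 17,439.6 × exp(−2300/4300.0) = 17,439.6 × 0.58574 = 10,215.1 kg.

final mass ≈ 10200 kg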